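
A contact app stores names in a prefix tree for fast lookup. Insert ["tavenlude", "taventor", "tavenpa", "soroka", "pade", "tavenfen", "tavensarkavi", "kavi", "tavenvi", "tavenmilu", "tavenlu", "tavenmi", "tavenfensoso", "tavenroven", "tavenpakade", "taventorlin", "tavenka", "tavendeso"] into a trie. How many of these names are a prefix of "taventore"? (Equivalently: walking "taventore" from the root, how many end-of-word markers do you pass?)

1

Walk "taventore" from the root; an end-of-word marker is hit whenever a stored word is a prefix of "taventore".
Prefixes of the query that are stored words: "taventor"
Count: 1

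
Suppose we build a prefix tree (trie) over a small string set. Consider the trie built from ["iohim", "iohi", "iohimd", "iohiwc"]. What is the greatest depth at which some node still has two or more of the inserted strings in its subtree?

Equivalently: take the maximum, over all pairs, of their longest common prefix length.
"iohim" and "iohimd" agree on "iohim" (5 characters) before diverging; nothing deeper is shared.
Longest shared-prefix length: 5

5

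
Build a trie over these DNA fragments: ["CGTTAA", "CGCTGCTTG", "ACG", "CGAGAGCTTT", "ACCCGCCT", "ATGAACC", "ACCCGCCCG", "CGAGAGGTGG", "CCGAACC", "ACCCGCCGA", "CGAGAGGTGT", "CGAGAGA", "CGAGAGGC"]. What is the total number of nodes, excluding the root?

53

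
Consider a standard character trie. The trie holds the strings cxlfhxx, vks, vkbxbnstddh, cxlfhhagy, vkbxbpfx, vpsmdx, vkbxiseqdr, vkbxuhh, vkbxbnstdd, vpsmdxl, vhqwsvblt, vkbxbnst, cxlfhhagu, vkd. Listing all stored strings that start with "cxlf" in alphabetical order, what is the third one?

DFS of the "cxlf" subtree visits, in order: "cxlfhhagu", "cxlfhhagy", "cxlfhxx"
The 3rd is cxlfhxx.

cxlfhxx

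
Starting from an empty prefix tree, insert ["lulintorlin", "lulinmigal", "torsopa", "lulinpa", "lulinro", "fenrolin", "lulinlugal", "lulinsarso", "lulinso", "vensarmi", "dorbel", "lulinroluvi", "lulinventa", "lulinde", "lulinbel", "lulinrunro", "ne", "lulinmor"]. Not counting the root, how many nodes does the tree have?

Insert word by word; a character creates a node only if that edge doesn't already exist:
  "lulintorlin" → 11 new (l, u, l, i, n, t, o, r, l, i, n)
  "lulinmigal" → prefix "lulin" already present; 5 new (m, i, g, a, l)
  "torsopa" → 7 new (t, o, r, s, o, p, a)
  "lulinpa" → prefix "lulin" already present; 2 new (p, a)
  "lulinro" → prefix "lulin" already present; 2 new (r, o)
  "fenrolin" → 8 new (f, e, n, r, o, l, i, n)
  "lulinlugal" → prefix "lulin" already present; 5 new (l, u, g, a, l)
  "lulinsarso" → prefix "lulin" already present; 5 new (s, a, r, s, o)
  "lulinso" → prefix "lulins" already present; 1 new (o)
  "vensarmi" → 8 new (v, e, n, s, a, r, m, i)
  "dorbel" → 6 new (d, o, r, b, e, l)
  "lulinroluvi" → prefix "lulinro" already present; 4 new (l, u, v, i)
  "lulinventa" → prefix "lulin" already present; 5 new (v, e, n, t, a)
  "lulinde" → prefix "lulin" already present; 2 new (d, e)
  "lulinbel" → prefix "lulin" already present; 3 new (b, e, l)
  "lulinrunro" → prefix "lulinr" already present; 4 new (u, n, r, o)
  "ne" → 2 new (n, e)
  "lulinmor" → prefix "lulinm" already present; 2 new (o, r)
Total nodes = 11 + 5 + 7 + 2 + 2 + 8 + 5 + 5 + 1 + 8 + 6 + 4 + 5 + 2 + 3 + 4 + 2 + 2 = 82

82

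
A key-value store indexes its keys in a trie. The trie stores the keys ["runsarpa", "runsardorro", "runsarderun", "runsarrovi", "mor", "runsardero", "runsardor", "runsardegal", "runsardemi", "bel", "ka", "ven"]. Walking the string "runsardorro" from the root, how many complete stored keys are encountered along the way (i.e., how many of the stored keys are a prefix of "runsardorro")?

2

Check each prefix of "runsardorro" against the stored set — each match is an end-marker on the path.
Prefixes of the query that are stored words: "runsardor", "runsardorro"
Count: 2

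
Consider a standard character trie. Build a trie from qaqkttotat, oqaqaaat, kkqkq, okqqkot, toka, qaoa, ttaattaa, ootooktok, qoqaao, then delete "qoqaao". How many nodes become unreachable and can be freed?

5

A node on "qoqaao"'s path can go only if nothing else ends at it or branches off below it.
The suffix "oqaao" (5 nodes) is used only by "qoqaao"; the node for "q" still has the child "a", so pruning stops there.
Nodes removed: 5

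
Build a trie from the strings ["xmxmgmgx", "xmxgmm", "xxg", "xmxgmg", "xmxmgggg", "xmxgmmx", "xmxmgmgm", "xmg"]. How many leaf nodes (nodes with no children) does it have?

7

Leaves are exactly the stored words that no other stored word extends.
Those words: "xmg", "xmxgmg", "xmxgmmx", "xmxmgggg", "xmxmgmgm", "xmxmgmgx", "xxg"
Leaf count: 7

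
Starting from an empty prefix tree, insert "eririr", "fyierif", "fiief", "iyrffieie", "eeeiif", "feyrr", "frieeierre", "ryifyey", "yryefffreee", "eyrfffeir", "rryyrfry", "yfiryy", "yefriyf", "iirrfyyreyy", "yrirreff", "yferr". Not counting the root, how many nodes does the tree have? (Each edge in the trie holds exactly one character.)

Insert word by word; a character creates a node only if that edge doesn't already exist:
  "eririr" → 6 new (e, r, i, r, i, r)
  "fyierif" → 7 new (f, y, i, e, r, i, f)
  "fiief" → prefix "f" already present; 4 new (i, i, e, f)
  "iyrffieie" → 9 new (i, y, r, f, f, i, e, i, e)
  "eeeiif" → prefix "e" already present; 5 new (e, e, i, i, f)
  "feyrr" → prefix "f" already present; 4 new (e, y, r, r)
  "frieeierre" → prefix "f" already present; 9 new (r, i, e, e, i, e, r, r, e)
  "ryifyey" → 7 new (r, y, i, f, y, e, y)
  "yryefffreee" → 11 new (y, r, y, e, f, f, f, r, e, e, e)
  "eyrfffeir" → prefix "e" already present; 8 new (y, r, f, f, f, e, i, r)
  "rryyrfry" → prefix "r" already present; 7 new (r, y, y, r, f, r, y)
  "yfiryy" → prefix "y" already present; 5 new (f, i, r, y, y)
  "yefriyf" → prefix "y" already present; 6 new (e, f, r, i, y, f)
  "iirrfyyreyy" → prefix "i" already present; 10 new (i, r, r, f, y, y, r, e, y, y)
  "yrirreff" → prefix "yr" already present; 6 new (i, r, r, e, f, f)
  "yferr" → prefix "yf" already present; 3 new (e, r, r)
Total nodes = 6 + 7 + 4 + 9 + 5 + 4 + 9 + 7 + 11 + 8 + 7 + 5 + 6 + 10 + 6 + 3 = 107

107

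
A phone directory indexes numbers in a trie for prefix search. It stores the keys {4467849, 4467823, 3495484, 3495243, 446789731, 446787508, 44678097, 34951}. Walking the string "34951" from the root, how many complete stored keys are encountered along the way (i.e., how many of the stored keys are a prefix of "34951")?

Traverse "34951" character by character; count nodes along the way that are marked as word ends.
Prefixes of the query that are stored words: "34951"
Count: 1

1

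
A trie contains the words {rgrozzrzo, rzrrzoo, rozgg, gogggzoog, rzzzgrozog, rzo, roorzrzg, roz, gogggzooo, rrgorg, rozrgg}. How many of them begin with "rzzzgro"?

Traverse to the node for "rzzzgro", then collect every word in that subtree.
Matches: "rzzzgrozog"
Count: 1

1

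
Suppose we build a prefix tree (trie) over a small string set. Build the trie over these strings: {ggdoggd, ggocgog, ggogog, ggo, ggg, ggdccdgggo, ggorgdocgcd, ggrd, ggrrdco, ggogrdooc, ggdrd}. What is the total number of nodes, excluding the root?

For each word, the new-node count is its length minus the longest prefix already in the trie:
  "ggdoggd" → 7 new (g, g, d, o, g, g, d)
  "ggocgog" → prefix "gg" already present; 5 new (o, c, g, o, g)
  "ggogog" → prefix "ggo" already present; 3 new (g, o, g)
  "ggo" → prefix "ggo" already present; 0 new (none)
  "ggg" → prefix "gg" already present; 1 new (g)
  "ggdccdgggo" → prefix "ggd" already present; 7 new (c, c, d, g, g, g, o)
  "ggorgdocgcd" → prefix "ggo" already present; 8 new (r, g, d, o, c, g, c, d)
  "ggrd" → prefix "gg" already present; 2 new (r, d)
  "ggrrdco" → prefix "ggr" already present; 4 new (r, d, c, o)
  "ggogrdooc" → prefix "ggog" already present; 5 new (r, d, o, o, c)
  "ggdrd" → prefix "ggd" already present; 2 new (r, d)
Total nodes = 7 + 5 + 3 + 0 + 1 + 7 + 8 + 2 + 4 + 5 + 2 = 44

44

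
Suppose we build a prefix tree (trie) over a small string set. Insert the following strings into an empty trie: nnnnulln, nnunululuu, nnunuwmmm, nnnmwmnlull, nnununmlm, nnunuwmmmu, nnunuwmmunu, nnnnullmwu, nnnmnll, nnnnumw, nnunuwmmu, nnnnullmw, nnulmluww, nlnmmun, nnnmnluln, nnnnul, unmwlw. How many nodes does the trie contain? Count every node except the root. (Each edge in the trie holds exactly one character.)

Count nodes per top-level branch (shared prefixes stored once):
  'n'-branch (nlnmmun, nnnmnll, nnnmnluln, nnnmwmnlull, nnnnul, nnnnullmw, nnnnullmwu, nnnnulln, nnnnumw, nnulmluww, nnunululuu, nnununmlm, nnunuwmmm, nnunuwmmmu, nnunuwmmu, nnunuwmmunu): 59 nodes
  'u'-branch (unmwlw): 6 nodes
Sum: 65

65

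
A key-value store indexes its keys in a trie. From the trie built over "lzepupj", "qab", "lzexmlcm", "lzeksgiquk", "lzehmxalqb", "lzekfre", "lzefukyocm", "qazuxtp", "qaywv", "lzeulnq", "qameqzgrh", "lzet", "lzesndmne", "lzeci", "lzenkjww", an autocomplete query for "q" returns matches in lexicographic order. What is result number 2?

DFS of the "q" subtree visits, in order: "qab", "qameqzgrh", "qaywv", "qazuxtp"
Position 2: qameqzgrh

qameqzgrh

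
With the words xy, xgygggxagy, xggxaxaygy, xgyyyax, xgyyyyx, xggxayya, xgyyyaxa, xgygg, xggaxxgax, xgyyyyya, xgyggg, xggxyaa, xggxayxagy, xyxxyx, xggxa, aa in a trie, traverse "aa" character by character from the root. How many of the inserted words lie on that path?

1

Check each prefix of "aa" against the stored set — each match is an end-marker on the path.
Prefixes of the query that are stored words: "aa"
Count: 1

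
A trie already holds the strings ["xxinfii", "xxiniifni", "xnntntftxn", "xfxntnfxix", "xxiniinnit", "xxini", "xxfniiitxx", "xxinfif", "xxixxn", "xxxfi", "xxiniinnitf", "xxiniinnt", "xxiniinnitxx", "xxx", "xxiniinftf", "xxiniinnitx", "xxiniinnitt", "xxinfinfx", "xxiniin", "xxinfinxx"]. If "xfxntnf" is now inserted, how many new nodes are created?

0

"xfxntnf" is already a full path in the trie; only an end-marker is added.
No new nodes are needed: 0.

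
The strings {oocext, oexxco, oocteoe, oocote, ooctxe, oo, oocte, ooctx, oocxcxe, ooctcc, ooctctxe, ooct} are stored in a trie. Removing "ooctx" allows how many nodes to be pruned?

0

A node on "ooctx"'s path can go only if nothing else ends at it or branches off below it.
Every node on "ooctx" is still needed (e.g. by "ooctxe"), so nothing is freed.
Nodes removed: 0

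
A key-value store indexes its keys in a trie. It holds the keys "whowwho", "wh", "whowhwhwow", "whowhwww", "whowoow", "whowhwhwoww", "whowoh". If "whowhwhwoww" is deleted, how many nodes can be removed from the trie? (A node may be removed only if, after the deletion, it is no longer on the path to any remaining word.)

After clearing the end-marker at "whowhwhwoww", prune upward until reaching a node still needed by another word.
The suffix "w" (1 node) is used only by "whowhwhwoww"; "whowhwhwow" is itself a stored word, so pruning stops there.
Nodes removed: 1

1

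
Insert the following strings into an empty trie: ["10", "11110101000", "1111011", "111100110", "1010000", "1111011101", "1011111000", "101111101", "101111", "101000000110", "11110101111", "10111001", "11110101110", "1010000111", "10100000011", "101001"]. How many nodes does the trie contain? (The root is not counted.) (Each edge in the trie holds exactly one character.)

49

Trace insertions, counting only characters that open a new branch:
  "10" → 2 new (1, 0)
  "11110101000" → prefix "1" already present; 10 new (1, 1, 1, 0, 1, 0, 1, 0, 0, 0)
  "1111011" → prefix "111101" already present; 1 new (1)
  "111100110" → prefix "11110" already present; 4 new (0, 1, 1, 0)
  "1010000" → prefix "10" already present; 5 new (1, 0, 0, 0, 0)
  "1111011101" → prefix "1111011" already present; 3 new (1, 0, 1)
  "1011111000" → prefix "101" already present; 7 new (1, 1, 1, 1, 0, 0, 0)
  "101111101" → prefix "10111110" already present; 1 new (1)
  "101111" → prefix "101111" already present; 0 new (none)
  "101000000110" → prefix "1010000" already present; 5 new (0, 0, 1, 1, 0)
  "11110101111" → prefix "11110101" already present; 3 new (1, 1, 1)
  "10111001" → prefix "10111" already present; 3 new (0, 0, 1)
  "11110101110" → prefix "1111010111" already present; 1 new (0)
  "1010000111" → prefix "1010000" already present; 3 new (1, 1, 1)
  "10100000011" → prefix "10100000011" already present; 0 new (none)
  "101001" → prefix "10100" already present; 1 new (1)
Total nodes = 2 + 10 + 1 + 4 + 5 + 3 + 7 + 1 + 0 + 5 + 3 + 3 + 1 + 3 + 0 + 1 = 49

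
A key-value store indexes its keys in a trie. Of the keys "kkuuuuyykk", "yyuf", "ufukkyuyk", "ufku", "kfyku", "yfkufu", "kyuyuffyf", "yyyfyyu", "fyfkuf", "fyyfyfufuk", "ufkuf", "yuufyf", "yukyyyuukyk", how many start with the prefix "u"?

Walk to "u"; the words in its subtree are exactly those with that prefix.
Words under "u": ufku, ufkuf, ufukkyuyk
Count: 3

3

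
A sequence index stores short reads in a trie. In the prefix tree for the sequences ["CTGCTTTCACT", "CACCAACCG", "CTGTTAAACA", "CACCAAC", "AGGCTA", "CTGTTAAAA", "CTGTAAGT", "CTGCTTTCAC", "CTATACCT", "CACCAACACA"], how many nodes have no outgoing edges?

A leaf is a node with no children — equivalently, the end of a word that is not a proper prefix of any other stored word.
Those words: "AGGCTA", "CACCAACACA", "CACCAACCG", "CTATACCT", "CTGCTTTCACT", "CTGTAAGT", "CTGTTAAAA", "CTGTTAAACA"
Leaf count: 8

8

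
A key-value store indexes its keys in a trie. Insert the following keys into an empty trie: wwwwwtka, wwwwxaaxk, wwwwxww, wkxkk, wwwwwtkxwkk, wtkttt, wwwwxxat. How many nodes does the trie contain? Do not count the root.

Trie structure (* marks end of a word):
(root)
└─ w
   ├─ k
   │  └─ x
   │     └─ k
   │        └─ k *
   ├─ t
   │  └─ k
   │     └─ t
   │        └─ t
   │           └─ t *
   └─ w
      └─ w
         └─ w
            ├─ w
            │  └─ t
            │     └─ k
            │        ├─ a *
            │        └─ x
            │           └─ w
            │              └─ k
            │                 └─ k *
            └─ x
               ├─ a
               │  └─ a
               │     └─ x
               │        └─ k *
               ├─ w
               │  └─ w *
               └─ x
                  └─ a
                     └─ t *
Counting every labelled node above: 31.

31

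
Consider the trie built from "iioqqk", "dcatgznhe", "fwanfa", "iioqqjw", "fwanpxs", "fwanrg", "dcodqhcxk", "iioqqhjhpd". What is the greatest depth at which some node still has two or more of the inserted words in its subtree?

The deepest shared node is where two words last agree before diverging.
e.g. "iioqqhjhpd" and "iioqqjw" share the prefix "iioqq" of length 5; no pair shares a longer one.
Longest shared-prefix length: 5

5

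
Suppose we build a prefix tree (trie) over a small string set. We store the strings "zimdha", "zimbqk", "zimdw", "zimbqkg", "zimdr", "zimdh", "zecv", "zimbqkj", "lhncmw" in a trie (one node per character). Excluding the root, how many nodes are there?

Count nodes per top-level branch (shared prefixes stored once):
  'l'-branch (lhncmw): 6 nodes
  'z'-branch (zecv, zimbqk, zimbqkg, zimbqkj, zimdh, zimdha, zimdr, zimdw): 16 nodes
Sum: 22

22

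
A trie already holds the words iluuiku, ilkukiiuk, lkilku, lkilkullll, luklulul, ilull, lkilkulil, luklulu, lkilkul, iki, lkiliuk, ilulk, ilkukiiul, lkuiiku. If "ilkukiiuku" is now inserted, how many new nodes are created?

1

The longest prefix of "ilkukiiuku" already in the trie is "ilkukiiuk" (length 9).
New nodes needed: |"ilkukiiuku"| − 9 = 10 − 9 = 1.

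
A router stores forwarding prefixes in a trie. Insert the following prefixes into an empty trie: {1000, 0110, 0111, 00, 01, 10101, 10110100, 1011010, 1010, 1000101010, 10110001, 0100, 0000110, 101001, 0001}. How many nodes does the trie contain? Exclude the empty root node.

For each word, the new-node count is its length minus the longest prefix already in the trie:
  "1000" → 4 new (1, 0, 0, 0)
  "0110" → 4 new (0, 1, 1, 0)
  "0111" → prefix "011" already present; 1 new (1)
  "00" → prefix "0" already present; 1 new (0)
  "01" → prefix "01" already present; 0 new (none)
  "10101" → prefix "10" already present; 3 new (1, 0, 1)
  "10110100" → prefix "101" already present; 5 new (1, 0, 1, 0, 0)
  "1011010" → prefix "1011010" already present; 0 new (none)
  "1010" → prefix "1010" already present; 0 new (none)
  "1000101010" → prefix "1000" already present; 6 new (1, 0, 1, 0, 1, 0)
  "10110001" → prefix "10110" already present; 3 new (0, 0, 1)
  "0100" → prefix "01" already present; 2 new (0, 0)
  "0000110" → prefix "00" already present; 5 new (0, 0, 1, 1, 0)
  "101001" → prefix "1010" already present; 2 new (0, 1)
  "0001" → prefix "000" already present; 1 new (1)
Total nodes = 4 + 4 + 1 + 1 + 0 + 3 + 5 + 0 + 0 + 6 + 3 + 2 + 5 + 2 + 1 = 37

37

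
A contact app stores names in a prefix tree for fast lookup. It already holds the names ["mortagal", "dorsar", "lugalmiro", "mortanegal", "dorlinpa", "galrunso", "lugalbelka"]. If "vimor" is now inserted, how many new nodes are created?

No existing word starts with "v", so every character of "vimor" needs a new node.
5 − 0 = 5 new nodes.

5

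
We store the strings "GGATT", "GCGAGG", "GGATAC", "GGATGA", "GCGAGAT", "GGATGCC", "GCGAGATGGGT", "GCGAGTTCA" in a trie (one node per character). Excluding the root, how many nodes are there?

26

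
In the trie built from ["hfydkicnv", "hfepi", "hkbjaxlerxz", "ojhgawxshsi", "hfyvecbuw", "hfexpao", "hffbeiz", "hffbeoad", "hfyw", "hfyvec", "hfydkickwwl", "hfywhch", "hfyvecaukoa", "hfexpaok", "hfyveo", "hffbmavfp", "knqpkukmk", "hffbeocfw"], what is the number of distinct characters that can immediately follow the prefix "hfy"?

3

The children of the "hfy" node are the distinct next characters among strings starting with "hfy".
Characters that immediately follow "hfy" among the stored strings: {d, v, w}.
That node has 3 child edges.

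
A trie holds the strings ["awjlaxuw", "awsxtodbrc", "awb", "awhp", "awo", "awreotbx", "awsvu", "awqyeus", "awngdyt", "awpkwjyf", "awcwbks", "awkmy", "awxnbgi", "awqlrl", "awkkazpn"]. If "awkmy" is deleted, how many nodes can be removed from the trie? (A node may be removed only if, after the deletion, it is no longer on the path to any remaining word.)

2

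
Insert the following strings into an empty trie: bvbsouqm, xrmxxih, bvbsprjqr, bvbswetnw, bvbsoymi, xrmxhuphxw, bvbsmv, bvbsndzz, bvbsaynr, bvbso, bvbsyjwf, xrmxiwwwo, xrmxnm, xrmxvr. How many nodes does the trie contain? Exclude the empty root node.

57

Count nodes per top-level branch (shared prefixes stored once):
  'b'-branch (bvbsaynr, bvbsmv, bvbsndzz, bvbso, bvbsouqm, bvbsoymi, bvbsprjqr, bvbswetnw, bvbsyjwf): 35 nodes
  'x'-branch (xrmxhuphxw, xrmxiwwwo, xrmxnm, xrmxvr, xrmxxih): 22 nodes
Sum: 57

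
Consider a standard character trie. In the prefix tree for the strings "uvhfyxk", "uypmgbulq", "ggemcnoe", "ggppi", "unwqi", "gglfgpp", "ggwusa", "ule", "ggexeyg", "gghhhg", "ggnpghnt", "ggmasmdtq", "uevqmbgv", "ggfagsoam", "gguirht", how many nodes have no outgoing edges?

15

A leaf is a node with no children — equivalently, the end of a word that is not a proper prefix of any other stored word.
Those words: "ggemcnoe", "ggexeyg", "ggfagsoam", "gghhhg", "gglfgpp", "ggmasmdtq", "ggnpghnt", "ggppi", "gguirht", "ggwusa", "uevqmbgv", "ule", "unwqi", "uvhfyxk", "uypmgbulq"
Leaf count: 15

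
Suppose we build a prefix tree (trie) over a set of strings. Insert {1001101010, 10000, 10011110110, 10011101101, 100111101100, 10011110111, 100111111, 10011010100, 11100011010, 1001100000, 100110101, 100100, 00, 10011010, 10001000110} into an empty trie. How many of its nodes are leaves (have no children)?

11

A leaf is a node with no children — equivalently, the end of a word that is not a proper prefix of any other stored word.
Those words: "00", "10000", "10001000110", "100100", "1001100000", "10011010100", "10011101101", "100111101100", "10011110111", "100111111", "11100011010"
Leaf count: 11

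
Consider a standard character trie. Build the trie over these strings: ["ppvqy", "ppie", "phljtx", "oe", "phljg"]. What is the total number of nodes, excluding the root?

15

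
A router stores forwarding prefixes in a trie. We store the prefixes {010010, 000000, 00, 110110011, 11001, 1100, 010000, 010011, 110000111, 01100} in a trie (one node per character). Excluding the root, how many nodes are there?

33

For each word, the new-node count is its length minus the longest prefix already in the trie:
  "010010" → 6 new (0, 1, 0, 0, 1, 0)
  "000000" → prefix "0" already present; 5 new (0, 0, 0, 0, 0)
  "00" → prefix "00" already present; 0 new (none)
  "110110011" → 9 new (1, 1, 0, 1, 1, 0, 0, 1, 1)
  "11001" → prefix "110" already present; 2 new (0, 1)
  "1100" → prefix "1100" already present; 0 new (none)
  "010000" → prefix "0100" already present; 2 new (0, 0)
  "010011" → prefix "01001" already present; 1 new (1)
  "110000111" → prefix "1100" already present; 5 new (0, 0, 1, 1, 1)
  "01100" → prefix "01" already present; 3 new (1, 0, 0)
Total nodes = 6 + 5 + 0 + 9 + 2 + 0 + 2 + 1 + 5 + 3 = 33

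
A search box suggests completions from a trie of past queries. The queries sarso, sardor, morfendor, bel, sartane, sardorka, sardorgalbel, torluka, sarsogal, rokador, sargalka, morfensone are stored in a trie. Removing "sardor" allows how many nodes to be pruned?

After clearing the end-marker at "sardor", prune upward until reaching a node still needed by another word.
Every node on "sardor" is still needed (e.g. by "sardorka"), so nothing is freed.
Nodes removed: 0

0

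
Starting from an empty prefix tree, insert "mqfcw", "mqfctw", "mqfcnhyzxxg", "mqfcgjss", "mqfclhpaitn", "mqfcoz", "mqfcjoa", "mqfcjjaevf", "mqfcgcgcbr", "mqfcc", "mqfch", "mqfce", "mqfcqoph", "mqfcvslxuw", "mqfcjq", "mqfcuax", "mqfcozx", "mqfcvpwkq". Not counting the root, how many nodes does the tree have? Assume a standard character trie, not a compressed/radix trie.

62

Trace insertions, counting only characters that open a new branch:
  "mqfcw" → 5 new (m, q, f, c, w)
  "mqfctw" → prefix "mqfc" already present; 2 new (t, w)
  "mqfcnhyzxxg" → prefix "mqfc" already present; 7 new (n, h, y, z, x, x, g)
  "mqfcgjss" → prefix "mqfc" already present; 4 new (g, j, s, s)
  "mqfclhpaitn" → prefix "mqfc" already present; 7 new (l, h, p, a, i, t, n)
  "mqfcoz" → prefix "mqfc" already present; 2 new (o, z)
  "mqfcjoa" → prefix "mqfc" already present; 3 new (j, o, a)
  "mqfcjjaevf" → prefix "mqfcj" already present; 5 new (j, a, e, v, f)
  "mqfcgcgcbr" → prefix "mqfcg" already present; 5 new (c, g, c, b, r)
  "mqfcc" → prefix "mqfc" already present; 1 new (c)
  "mqfch" → prefix "mqfc" already present; 1 new (h)
  "mqfce" → prefix "mqfc" already present; 1 new (e)
  "mqfcqoph" → prefix "mqfc" already present; 4 new (q, o, p, h)
  "mqfcvslxuw" → prefix "mqfc" already present; 6 new (v, s, l, x, u, w)
  "mqfcjq" → prefix "mqfcj" already present; 1 new (q)
  "mqfcuax" → prefix "mqfc" already present; 3 new (u, a, x)
  "mqfcozx" → prefix "mqfcoz" already present; 1 new (x)
  "mqfcvpwkq" → prefix "mqfcv" already present; 4 new (p, w, k, q)
Total nodes = 5 + 2 + 7 + 4 + 7 + 2 + 3 + 5 + 5 + 1 + 1 + 1 + 4 + 6 + 1 + 3 + 1 + 4 = 62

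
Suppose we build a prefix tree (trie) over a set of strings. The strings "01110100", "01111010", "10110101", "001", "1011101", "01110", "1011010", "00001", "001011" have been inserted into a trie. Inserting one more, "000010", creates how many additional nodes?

1

The longest prefix of "000010" already in the trie is "00001" (length 5).
Each of the 1 remaining characters creates one node.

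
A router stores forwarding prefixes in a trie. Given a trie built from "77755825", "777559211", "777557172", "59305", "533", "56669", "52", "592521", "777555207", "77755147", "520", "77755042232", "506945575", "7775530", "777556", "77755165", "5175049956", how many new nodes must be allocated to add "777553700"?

"777553" is already a path in the trie; the remaining "700" must be added.
So 9 − 6 = 3 new nodes.

3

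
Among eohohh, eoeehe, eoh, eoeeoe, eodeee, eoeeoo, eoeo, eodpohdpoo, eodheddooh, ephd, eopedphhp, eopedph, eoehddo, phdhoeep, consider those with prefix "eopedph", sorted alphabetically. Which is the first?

eopedph

Words with prefix "eopedph", in lexicographic order: "eopedph", "eopedphhp"
Position 1: eopedph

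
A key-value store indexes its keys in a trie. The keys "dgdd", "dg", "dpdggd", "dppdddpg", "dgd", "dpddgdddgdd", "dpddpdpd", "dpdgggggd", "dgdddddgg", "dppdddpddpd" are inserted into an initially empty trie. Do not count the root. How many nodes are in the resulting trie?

40

Trace insertions, counting only characters that open a new branch:
  "dgdd" → 4 new (d, g, d, d)
  "dg" → prefix "dg" already present; 0 new (none)
  "dpdggd" → prefix "d" already present; 5 new (p, d, g, g, d)
  "dppdddpg" → prefix "dp" already present; 6 new (p, d, d, d, p, g)
  "dgd" → prefix "dgd" already present; 0 new (none)
  "dpddgdddgdd" → prefix "dpd" already present; 8 new (d, g, d, d, d, g, d, d)
  "dpddpdpd" → prefix "dpdd" already present; 4 new (p, d, p, d)
  "dpdgggggd" → prefix "dpdgg" already present; 4 new (g, g, g, d)
  "dgdddddgg" → prefix "dgdd" already present; 5 new (d, d, d, g, g)
  "dppdddpddpd" → prefix "dppdddp" already present; 4 new (d, d, p, d)
Total nodes = 4 + 0 + 5 + 6 + 0 + 8 + 4 + 4 + 5 + 4 = 40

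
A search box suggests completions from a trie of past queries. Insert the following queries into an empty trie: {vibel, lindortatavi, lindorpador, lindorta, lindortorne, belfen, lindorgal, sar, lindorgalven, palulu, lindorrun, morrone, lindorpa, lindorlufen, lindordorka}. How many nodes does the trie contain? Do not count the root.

67

For each word, the new-node count is its length minus the longest prefix already in the trie:
  "vibel" → 5 new (v, i, b, e, l)
  "lindortatavi" → 12 new (l, i, n, d, o, r, t, a, t, a, v, i)
  "lindorpador" → prefix "lindor" already present; 5 new (p, a, d, o, r)
  "lindorta" → prefix "lindorta" already present; 0 new (none)
  "lindortorne" → prefix "lindort" already present; 4 new (o, r, n, e)
  "belfen" → 6 new (b, e, l, f, e, n)
  "lindorgal" → prefix "lindor" already present; 3 new (g, a, l)
  "sar" → 3 new (s, a, r)
  "lindorgalven" → prefix "lindorgal" already present; 3 new (v, e, n)
  "palulu" → 6 new (p, a, l, u, l, u)
  "lindorrun" → prefix "lindor" already present; 3 new (r, u, n)
  "morrone" → 7 new (m, o, r, r, o, n, e)
  "lindorpa" → prefix "lindorpa" already present; 0 new (none)
  "lindorlufen" → prefix "lindor" already present; 5 new (l, u, f, e, n)
  "lindordorka" → prefix "lindor" already present; 5 new (d, o, r, k, a)
Total nodes = 5 + 12 + 5 + 0 + 4 + 6 + 3 + 3 + 3 + 6 + 3 + 7 + 0 + 5 + 5 = 67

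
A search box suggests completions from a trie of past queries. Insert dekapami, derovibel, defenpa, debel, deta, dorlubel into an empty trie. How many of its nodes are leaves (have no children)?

6

Leaves are exactly the stored words that no other stored word extends.
Those words: "debel", "defenpa", "dekapami", "derovibel", "deta", "dorlubel"
Leaf count: 6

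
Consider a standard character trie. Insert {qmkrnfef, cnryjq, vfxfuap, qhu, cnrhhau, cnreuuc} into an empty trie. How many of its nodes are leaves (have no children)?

6

A leaf is a node with no children — equivalently, the end of a word that is not a proper prefix of any other stored word.
Those words: "cnreuuc", "cnrhhau", "cnryjq", "qhu", "qmkrnfef", "vfxfuap"
Leaf count: 6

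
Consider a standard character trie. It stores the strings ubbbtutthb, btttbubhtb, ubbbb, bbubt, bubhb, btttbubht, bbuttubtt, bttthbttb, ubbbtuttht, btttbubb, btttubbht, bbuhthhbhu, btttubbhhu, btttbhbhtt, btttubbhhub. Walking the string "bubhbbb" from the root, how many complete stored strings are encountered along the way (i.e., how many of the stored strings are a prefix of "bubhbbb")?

Walk "bubhbbb" from the root; an end-of-word marker is hit whenever a stored word is a prefix of "bubhbbb".
Prefixes of the query that are stored words: "bubhb"
Count: 1

1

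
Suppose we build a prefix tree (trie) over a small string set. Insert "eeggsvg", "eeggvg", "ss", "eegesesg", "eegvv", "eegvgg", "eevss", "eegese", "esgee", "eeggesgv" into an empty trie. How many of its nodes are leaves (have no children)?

Leaves are exactly the stored words that no other stored word extends.
Those words: "eegesesg", "eeggesgv", "eeggsvg", "eeggvg", "eegvgg", "eegvv", "eevss", "esgee", "ss"
Leaf count: 9

9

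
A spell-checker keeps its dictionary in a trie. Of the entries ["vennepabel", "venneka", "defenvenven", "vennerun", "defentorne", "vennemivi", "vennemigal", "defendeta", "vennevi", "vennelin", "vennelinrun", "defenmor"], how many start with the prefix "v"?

Walk to "v"; the words in its subtree are exactly those with that prefix.
Words under "v": venneka, vennelin, vennelinrun, vennemigal, vennemivi, vennepabel, vennerun, vennevi
Count: 8

8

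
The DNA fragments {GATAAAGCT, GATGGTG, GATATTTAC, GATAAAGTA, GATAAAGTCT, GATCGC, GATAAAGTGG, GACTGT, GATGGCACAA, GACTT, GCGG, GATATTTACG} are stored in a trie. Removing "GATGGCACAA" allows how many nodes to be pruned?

After clearing the end-marker at "GATGGCACAA", prune upward until reaching a node still needed by another word.
The suffix "CACAA" (5 nodes) is used only by "GATGGCACAA"; the node for "GATGG" still has the child "T", so pruning stops there.
Nodes removed: 5

5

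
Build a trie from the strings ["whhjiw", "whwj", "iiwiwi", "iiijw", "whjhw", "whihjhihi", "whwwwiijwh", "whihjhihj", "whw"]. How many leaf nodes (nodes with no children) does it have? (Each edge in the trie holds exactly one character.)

8

A leaf is a node with no children — equivalently, the end of a word that is not a proper prefix of any other stored word.
Those words: "iiijw", "iiwiwi", "whhjiw", "whihjhihi", "whihjhihj", "whjhw", "whwj", "whwwwiijwh"
Leaf count: 8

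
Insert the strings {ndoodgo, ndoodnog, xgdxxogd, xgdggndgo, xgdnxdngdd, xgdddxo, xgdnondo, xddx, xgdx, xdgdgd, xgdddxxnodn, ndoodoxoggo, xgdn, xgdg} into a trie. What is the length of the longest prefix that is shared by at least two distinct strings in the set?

The deepest shared node is where two words last agree before diverging.
e.g. "xgdddxo" and "xgdddxxnodn" share the prefix "xgdddx" of length 6; no pair shares a longer one.
Longest shared-prefix length: 6

6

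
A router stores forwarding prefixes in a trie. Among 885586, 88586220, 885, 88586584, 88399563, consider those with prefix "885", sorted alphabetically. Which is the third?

DFS of the "885" subtree visits, in order: "885", "885586", "88586220", "88586584"
The 3rd is 88586220.

88586220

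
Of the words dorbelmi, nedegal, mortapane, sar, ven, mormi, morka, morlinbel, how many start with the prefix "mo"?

Traverse to the node for "mo", then collect every word in that subtree.
Words under "mo": morka, morlinbel, mormi, mortapane
Count: 4

4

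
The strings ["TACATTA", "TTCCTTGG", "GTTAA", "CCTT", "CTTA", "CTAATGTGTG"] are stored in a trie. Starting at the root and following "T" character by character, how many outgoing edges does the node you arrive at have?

2

Walk "T" from the root, arriving at one node.
Characters that immediately follow "T" among the stored strings: {A, T}.
That node has 2 child edges.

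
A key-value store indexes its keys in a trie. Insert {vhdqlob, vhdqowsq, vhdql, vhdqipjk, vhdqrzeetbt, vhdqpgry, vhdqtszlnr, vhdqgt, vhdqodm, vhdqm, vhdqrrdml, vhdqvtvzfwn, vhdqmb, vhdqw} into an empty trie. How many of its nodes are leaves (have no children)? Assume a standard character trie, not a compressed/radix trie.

Leaves are exactly the stored words that no other stored word extends.
Those words: "vhdqgt", "vhdqipjk", "vhdqlob", "vhdqmb", "vhdqodm", "vhdqowsq", "vhdqpgry", "vhdqrrdml", "vhdqrzeetbt", "vhdqtszlnr", "vhdqvtvzfwn", "vhdqw"
Leaf count: 12

12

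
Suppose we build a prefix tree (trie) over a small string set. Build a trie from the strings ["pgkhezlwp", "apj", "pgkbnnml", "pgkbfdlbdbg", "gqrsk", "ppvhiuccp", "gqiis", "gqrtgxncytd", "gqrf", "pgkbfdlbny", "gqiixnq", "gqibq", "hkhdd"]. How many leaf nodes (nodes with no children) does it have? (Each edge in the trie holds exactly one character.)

Leaves are exactly the stored words that no other stored word extends.
Those words: "apj", "gqibq", "gqiis", "gqiixnq", "gqrf", "gqrsk", "gqrtgxncytd", "hkhdd", "pgkbfdlbdbg", "pgkbfdlbny", "pgkbnnml", "pgkhezlwp", "ppvhiuccp"
Leaf count: 13

13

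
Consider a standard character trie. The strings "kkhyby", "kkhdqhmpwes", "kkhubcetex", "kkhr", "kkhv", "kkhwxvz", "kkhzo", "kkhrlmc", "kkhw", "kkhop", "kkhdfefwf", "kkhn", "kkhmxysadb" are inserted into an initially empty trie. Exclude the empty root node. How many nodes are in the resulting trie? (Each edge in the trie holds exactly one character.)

Count nodes per top-level branch (shared prefixes stored once):
  'k'-branch (kkhdfefwf, kkhdqhmpwes, kkhmxysadb, kkhn, kkhop, kkhr, kkhrlmc, kkhubcetex, kkhv, kkhw, kkhwxvz, kkhyby, kkhzo): 47 nodes
Sum: 47

47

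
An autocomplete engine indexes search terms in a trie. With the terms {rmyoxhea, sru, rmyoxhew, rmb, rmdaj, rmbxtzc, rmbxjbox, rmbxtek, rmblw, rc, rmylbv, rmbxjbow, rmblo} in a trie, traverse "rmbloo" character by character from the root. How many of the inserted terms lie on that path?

2

Check each prefix of "rmbloo" against the stored set — each match is an end-marker on the path.
Prefixes of the query that are stored words: "rmb", "rmblo"
Count: 2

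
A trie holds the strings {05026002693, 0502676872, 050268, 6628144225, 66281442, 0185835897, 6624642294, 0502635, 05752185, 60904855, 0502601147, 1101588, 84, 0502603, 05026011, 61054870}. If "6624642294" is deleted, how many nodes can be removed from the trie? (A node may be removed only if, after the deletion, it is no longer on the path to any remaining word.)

7

After clearing the end-marker at "6624642294", prune upward until reaching a node still needed by another word.
The suffix "4642294" (7 nodes) is used only by "6624642294"; the node for "662" still has the child "8", so pruning stops there.
Nodes removed: 7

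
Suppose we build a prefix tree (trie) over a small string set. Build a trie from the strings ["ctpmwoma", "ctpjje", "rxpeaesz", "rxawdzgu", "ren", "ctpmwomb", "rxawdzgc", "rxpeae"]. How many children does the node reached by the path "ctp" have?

2

Walk "ctp" from the root, arriving at one node.
Distinct next characters after "ctp": j, m.
That node has 2 child edges.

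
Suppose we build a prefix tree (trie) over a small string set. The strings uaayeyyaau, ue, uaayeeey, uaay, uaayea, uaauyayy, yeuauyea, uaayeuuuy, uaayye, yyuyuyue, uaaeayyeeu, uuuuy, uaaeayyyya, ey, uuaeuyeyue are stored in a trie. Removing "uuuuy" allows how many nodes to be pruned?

Walk "uuuuy" from the leaf back toward the root, removing each node that no remaining word uses.
The suffix "uuy" (3 nodes) is used only by "uuuuy"; the node for "uu" still has the child "a", so pruning stops there.
Nodes removed: 3

3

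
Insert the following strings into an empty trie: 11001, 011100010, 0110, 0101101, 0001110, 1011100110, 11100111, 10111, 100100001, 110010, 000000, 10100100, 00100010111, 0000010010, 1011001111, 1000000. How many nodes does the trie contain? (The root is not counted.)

81

For each word, the new-node count is its length minus the longest prefix already in the trie:
  "11001" → 5 new (1, 1, 0, 0, 1)
  "011100010" → 9 new (0, 1, 1, 1, 0, 0, 0, 1, 0)
  "0110" → prefix "011" already present; 1 new (0)
  "0101101" → prefix "01" already present; 5 new (0, 1, 1, 0, 1)
  "0001110" → prefix "0" already present; 6 new (0, 0, 1, 1, 1, 0)
  "1011100110" → prefix "1" already present; 9 new (0, 1, 1, 1, 0, 0, 1, 1, 0)
  "11100111" → prefix "11" already present; 6 new (1, 0, 0, 1, 1, 1)
  "10111" → prefix "10111" already present; 0 new (none)
  "100100001" → prefix "10" already present; 7 new (0, 1, 0, 0, 0, 0, 1)
  "110010" → prefix "11001" already present; 1 new (0)
  "000000" → prefix "000" already present; 3 new (0, 0, 0)
  "10100100" → prefix "101" already present; 5 new (0, 0, 1, 0, 0)
  "00100010111" → prefix "00" already present; 9 new (1, 0, 0, 0, 1, 0, 1, 1, 1)
  "0000010010" → prefix "00000" already present; 5 new (1, 0, 0, 1, 0)
  "1011001111" → prefix "1011" already present; 6 new (0, 0, 1, 1, 1, 1)
  "1000000" → prefix "100" already present; 4 new (0, 0, 0, 0)
Total nodes = 5 + 9 + 1 + 5 + 6 + 9 + 6 + 0 + 7 + 1 + 3 + 5 + 9 + 5 + 6 + 4 = 81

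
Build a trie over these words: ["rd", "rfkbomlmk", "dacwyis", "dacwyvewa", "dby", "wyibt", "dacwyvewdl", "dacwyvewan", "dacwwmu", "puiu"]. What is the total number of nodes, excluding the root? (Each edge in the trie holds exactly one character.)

38

Count nodes per top-level branch (shared prefixes stored once):
  'd'-branch (dacwwmu, dacwyis, dacwyvewa, dacwyvewan, dacwyvewdl, dby): 19 nodes
  'p'-branch (puiu): 4 nodes
  'r'-branch (rd, rfkbomlmk): 10 nodes
  'w'-branch (wyibt): 5 nodes
Sum: 38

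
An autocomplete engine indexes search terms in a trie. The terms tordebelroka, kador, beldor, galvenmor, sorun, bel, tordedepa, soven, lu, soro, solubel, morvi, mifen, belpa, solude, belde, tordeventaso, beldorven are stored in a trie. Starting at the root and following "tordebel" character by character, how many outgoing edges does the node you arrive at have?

Follow the path "tordebel" to its node, then look at its outgoing edges.
Distinct next characters after "tordebel": r.
That node has 1 child edge.

1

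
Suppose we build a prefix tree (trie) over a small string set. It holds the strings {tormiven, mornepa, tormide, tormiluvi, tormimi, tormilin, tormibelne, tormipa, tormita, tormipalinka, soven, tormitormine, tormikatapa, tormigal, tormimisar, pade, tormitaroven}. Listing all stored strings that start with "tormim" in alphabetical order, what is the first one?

tormimi

Words with prefix "tormim", in lexicographic order: "tormimi", "tormimisar"
The 1st is tormimi.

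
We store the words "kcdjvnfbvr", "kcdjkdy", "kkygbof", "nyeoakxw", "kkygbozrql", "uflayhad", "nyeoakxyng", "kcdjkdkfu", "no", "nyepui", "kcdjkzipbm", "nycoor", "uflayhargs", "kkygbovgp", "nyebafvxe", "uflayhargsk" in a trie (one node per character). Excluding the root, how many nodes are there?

71

Trace insertions, counting only characters that open a new branch:
  "kcdjvnfbvr" → 10 new (k, c, d, j, v, n, f, b, v, r)
  "kcdjkdy" → prefix "kcdj" already present; 3 new (k, d, y)
  "kkygbof" → prefix "k" already present; 6 new (k, y, g, b, o, f)
  "nyeoakxw" → 8 new (n, y, e, o, a, k, x, w)
  "kkygbozrql" → prefix "kkygbo" already present; 4 new (z, r, q, l)
  "uflayhad" → 8 new (u, f, l, a, y, h, a, d)
  "nyeoakxyng" → prefix "nyeoakx" already present; 3 new (y, n, g)
  "kcdjkdkfu" → prefix "kcdjkd" already present; 3 new (k, f, u)
  "no" → prefix "n" already present; 1 new (o)
  "nyepui" → prefix "nye" already present; 3 new (p, u, i)
  "kcdjkzipbm" → prefix "kcdjk" already present; 5 new (z, i, p, b, m)
  "nycoor" → prefix "ny" already present; 4 new (c, o, o, r)
  "uflayhargs" → prefix "uflayha" already present; 3 new (r, g, s)
  "kkygbovgp" → prefix "kkygbo" already present; 3 new (v, g, p)
  "nyebafvxe" → prefix "nye" already present; 6 new (b, a, f, v, x, e)
  "uflayhargsk" → prefix "uflayhargs" already present; 1 new (k)
Total nodes = 10 + 3 + 6 + 8 + 4 + 8 + 3 + 3 + 1 + 3 + 5 + 4 + 3 + 3 + 6 + 1 = 71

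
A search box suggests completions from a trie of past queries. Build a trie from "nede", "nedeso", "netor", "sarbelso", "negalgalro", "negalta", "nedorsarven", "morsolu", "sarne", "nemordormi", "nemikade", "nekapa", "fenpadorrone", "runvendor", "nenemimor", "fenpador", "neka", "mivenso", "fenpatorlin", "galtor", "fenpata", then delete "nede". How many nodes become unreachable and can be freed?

0

Walk "nede" from the leaf back toward the root, removing each node that no remaining word uses.
Every node on "nede" is still needed (e.g. by "nedeso"), so nothing is freed.
Nodes removed: 0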